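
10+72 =82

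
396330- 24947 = 371383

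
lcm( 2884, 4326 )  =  8652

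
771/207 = 3+50/69 = 3.72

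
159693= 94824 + 64869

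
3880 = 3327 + 553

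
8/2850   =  4/1425  =  0.00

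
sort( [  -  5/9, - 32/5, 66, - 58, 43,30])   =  [ - 58, - 32/5,  -  5/9,30, 43, 66]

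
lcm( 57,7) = 399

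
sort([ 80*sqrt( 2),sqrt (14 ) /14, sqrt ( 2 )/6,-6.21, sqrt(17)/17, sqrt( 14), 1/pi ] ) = [ - 6.21,sqrt(2)/6, sqrt(17 ) /17,sqrt( 14 )/14, 1/pi, sqrt(14),  80*sqrt(2)]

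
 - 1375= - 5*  275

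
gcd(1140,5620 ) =20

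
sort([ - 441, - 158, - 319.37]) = [ - 441, - 319.37, - 158 ] 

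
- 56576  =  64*( - 884 )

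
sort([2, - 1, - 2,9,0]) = [ - 2,  -  1,0, 2,9]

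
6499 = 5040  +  1459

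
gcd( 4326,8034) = 618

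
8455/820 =1691/164 = 10.31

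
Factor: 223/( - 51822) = -2^(-1) * 3^( - 2)*223^1*2879^( - 1)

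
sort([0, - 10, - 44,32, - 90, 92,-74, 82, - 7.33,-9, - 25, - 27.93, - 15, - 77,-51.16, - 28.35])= [-90, - 77, - 74, - 51.16, - 44, -28.35, - 27.93, - 25, - 15 , - 10, - 9, - 7.33,0,32, 82 , 92 ]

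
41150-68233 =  - 27083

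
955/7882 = 955/7882 = 0.12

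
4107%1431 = 1245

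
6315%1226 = 185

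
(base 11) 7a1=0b1110111110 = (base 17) 356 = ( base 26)1AM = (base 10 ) 958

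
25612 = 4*6403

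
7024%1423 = 1332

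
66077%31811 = 2455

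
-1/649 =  - 1/649= - 0.00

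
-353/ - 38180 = 353/38180 = 0.01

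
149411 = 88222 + 61189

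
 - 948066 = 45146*( - 21 )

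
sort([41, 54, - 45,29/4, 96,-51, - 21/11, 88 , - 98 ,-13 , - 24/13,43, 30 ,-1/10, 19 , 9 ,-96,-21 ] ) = [-98, - 96,-51, - 45 , - 21, - 13,-21/11,-24/13 ,-1/10 , 29/4,9,19, 30,41 , 43, 54 , 88, 96 ] 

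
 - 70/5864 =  - 1+2897/2932 = -0.01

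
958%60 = 58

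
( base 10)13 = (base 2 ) 1101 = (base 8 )15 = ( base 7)16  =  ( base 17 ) d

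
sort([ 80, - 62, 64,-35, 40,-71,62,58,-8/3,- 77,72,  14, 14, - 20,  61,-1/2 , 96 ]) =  [  -  77,-71,-62,- 35, - 20, - 8/3,-1/2, 14,14, 40 , 58 , 61 , 62, 64, 72,80,96]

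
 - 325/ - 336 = 325/336 = 0.97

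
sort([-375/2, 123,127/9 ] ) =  [-375/2,127/9,123]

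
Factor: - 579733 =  - 7^1 *11^1*7529^1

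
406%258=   148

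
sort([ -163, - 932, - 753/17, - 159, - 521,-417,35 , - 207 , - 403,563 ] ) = [ - 932, - 521, - 417, - 403, - 207, - 163, - 159, - 753/17,  35,563 ] 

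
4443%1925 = 593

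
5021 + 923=5944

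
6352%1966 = 454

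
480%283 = 197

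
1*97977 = 97977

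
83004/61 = 83004/61 = 1360.72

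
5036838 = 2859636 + 2177202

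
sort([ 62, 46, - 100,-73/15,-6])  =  [ - 100, -6, - 73/15, 46,62]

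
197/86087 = 197/86087 = 0.00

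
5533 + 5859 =11392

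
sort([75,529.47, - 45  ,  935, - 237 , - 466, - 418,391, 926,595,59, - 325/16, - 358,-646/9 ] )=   [ -466, - 418, - 358, - 237, -646/9, - 45, - 325/16, 59,75,  391, 529.47, 595,926,935] 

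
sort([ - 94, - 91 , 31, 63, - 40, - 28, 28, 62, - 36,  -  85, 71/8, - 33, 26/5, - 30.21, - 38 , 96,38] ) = [ - 94,-91, - 85, - 40, - 38, - 36, - 33, - 30.21,-28, 26/5,71/8, 28,31,38, 62,63,96 ]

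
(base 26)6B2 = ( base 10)4344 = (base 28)5F4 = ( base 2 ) 1000011111000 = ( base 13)1C92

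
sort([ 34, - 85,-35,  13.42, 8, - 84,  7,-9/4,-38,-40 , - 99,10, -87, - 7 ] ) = [-99 , - 87, - 85 ,-84, - 40, - 38, - 35, - 7,- 9/4,7, 8, 10,13.42,34 ] 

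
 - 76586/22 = - 38293/11 = -3481.18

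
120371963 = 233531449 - 113159486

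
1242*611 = 758862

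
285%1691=285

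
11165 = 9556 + 1609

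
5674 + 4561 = 10235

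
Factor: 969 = 3^1*17^1*19^1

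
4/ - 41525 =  - 4/41525 = -0.00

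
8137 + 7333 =15470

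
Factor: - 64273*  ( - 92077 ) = 11^1*5843^1 * 92077^1 = 5918065021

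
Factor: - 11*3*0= 0^1=0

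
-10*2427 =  - 24270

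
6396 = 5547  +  849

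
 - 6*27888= - 167328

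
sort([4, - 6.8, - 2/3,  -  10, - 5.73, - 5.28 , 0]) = [ - 10, - 6.8, - 5.73, - 5.28, - 2/3,  0, 4] 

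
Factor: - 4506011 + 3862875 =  - 643136 =-2^6 *13^1*773^1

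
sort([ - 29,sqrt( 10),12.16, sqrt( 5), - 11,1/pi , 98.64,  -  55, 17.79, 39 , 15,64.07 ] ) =[ - 55,  -  29 , - 11, 1/pi,sqrt(5),sqrt( 10), 12.16  ,  15 , 17.79, 39,  64.07, 98.64]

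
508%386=122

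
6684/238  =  28  +  10/119 = 28.08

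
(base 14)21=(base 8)35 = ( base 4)131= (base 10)29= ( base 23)16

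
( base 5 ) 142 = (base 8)57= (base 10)47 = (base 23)21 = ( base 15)32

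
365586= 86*4251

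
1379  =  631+748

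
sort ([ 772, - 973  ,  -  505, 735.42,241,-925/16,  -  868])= [ - 973, - 868,-505, - 925/16,  241,735.42,772]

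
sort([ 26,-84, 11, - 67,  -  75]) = [ - 84,-75, - 67, 11,26] 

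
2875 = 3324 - 449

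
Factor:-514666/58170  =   - 3^( - 1) * 5^(-1) * 7^( - 1) * 929^1 = - 929/105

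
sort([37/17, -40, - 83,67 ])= [ - 83, - 40,37/17,67 ]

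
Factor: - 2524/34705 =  - 2^2*5^( - 1) * 11^( - 1) =- 4/55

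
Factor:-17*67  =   - 17^1*67^1= -1139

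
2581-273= 2308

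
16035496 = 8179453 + 7856043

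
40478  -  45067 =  - 4589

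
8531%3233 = 2065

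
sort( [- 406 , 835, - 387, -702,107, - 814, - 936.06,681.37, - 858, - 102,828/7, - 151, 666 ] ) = [ - 936.06,-858 , - 814,- 702 ,-406,- 387, - 151, - 102,107,828/7,666,681.37,835]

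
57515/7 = 57515/7 = 8216.43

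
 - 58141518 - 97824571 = -155966089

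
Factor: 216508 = 2^2*113^1 * 479^1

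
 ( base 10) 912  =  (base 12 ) 640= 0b1110010000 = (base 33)rl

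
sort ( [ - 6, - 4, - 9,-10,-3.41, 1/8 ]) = [ - 10,  -  9,-6,  -  4, - 3.41 , 1/8] 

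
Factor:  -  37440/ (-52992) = 2^( - 2) * 5^1*13^1*23^(-1)=65/92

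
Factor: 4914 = 2^1*  3^3*7^1*13^1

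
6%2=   0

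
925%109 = 53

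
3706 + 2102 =5808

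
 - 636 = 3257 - 3893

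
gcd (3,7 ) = 1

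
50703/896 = 50703/896 = 56.59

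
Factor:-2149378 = -2^1 * 7^1*11^1*17^1 * 821^1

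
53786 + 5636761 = 5690547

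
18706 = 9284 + 9422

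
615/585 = 41/39  =  1.05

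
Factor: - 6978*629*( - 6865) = 30131597130 = 2^1 * 3^1*5^1 * 17^1*37^1*1163^1*1373^1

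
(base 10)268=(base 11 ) 224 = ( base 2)100001100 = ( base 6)1124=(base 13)178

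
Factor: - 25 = - 5^2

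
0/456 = 0 = 0.00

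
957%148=69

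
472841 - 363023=109818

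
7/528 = 7/528 = 0.01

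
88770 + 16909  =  105679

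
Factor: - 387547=  -  373^1* 1039^1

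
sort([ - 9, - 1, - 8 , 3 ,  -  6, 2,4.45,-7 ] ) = [-9, - 8, - 7 ,- 6, - 1,2,3,4.45 ] 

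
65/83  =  65/83 = 0.78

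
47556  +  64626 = 112182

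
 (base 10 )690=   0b1010110010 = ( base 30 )n0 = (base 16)2b2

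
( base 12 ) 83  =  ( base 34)2v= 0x63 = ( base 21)4f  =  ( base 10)99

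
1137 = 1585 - 448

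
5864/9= 651 + 5/9 = 651.56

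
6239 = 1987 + 4252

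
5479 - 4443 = 1036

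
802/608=1 + 97/304 = 1.32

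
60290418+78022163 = 138312581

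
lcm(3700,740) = 3700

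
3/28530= 1/9510 = 0.00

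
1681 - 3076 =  - 1395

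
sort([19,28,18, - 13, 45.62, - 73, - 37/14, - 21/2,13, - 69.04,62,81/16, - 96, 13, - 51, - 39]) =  [ - 96, - 73, - 69.04, - 51,-39, - 13 , - 21/2, - 37/14,81/16,13,13,18,19,28,45.62,62 ] 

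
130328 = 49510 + 80818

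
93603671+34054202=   127657873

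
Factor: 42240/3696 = 80/7   =  2^4*5^1*7^( - 1)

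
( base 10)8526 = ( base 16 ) 214E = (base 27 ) BIL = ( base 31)8R1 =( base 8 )20516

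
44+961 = 1005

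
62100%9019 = 7986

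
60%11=5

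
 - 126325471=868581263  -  994906734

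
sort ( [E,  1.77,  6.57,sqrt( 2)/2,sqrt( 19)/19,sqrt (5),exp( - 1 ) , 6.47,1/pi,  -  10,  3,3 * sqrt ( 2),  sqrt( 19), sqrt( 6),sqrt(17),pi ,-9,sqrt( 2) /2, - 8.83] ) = [  -  10, - 9 ,  -  8.83,sqrt( 19)/19,1/pi,exp( - 1 ),sqrt (2)/2,sqrt( 2) /2,1.77,sqrt( 5 ),sqrt( 6),E,3,  pi,sqrt( 17), 3*sqrt( 2),  sqrt(19 ), 6.47,6.57 ] 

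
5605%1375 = 105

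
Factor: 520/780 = 2^1 *3^(-1) = 2/3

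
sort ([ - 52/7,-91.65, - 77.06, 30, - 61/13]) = [- 91.65,  -  77.06, - 52/7 , - 61/13, 30 ] 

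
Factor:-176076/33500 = -657/125 = - 3^2*5^(  -  3)*73^1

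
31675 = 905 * 35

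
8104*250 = 2026000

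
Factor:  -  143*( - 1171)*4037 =676007761 = 11^2 * 13^1*367^1*1171^1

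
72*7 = 504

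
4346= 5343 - 997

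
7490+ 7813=15303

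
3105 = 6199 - 3094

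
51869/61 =51869/61 = 850.31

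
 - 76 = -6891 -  - 6815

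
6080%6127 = 6080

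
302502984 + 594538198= 897041182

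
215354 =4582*47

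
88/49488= 11/6186= 0.00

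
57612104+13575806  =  71187910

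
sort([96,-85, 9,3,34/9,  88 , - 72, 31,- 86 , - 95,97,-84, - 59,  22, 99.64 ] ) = [ - 95, - 86, - 85 , - 84 , - 72,-59, 3, 34/9,9,22,31, 88 , 96, 97 , 99.64] 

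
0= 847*0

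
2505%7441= 2505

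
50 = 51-1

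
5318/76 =2659/38 = 69.97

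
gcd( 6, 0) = 6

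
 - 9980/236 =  - 43 + 42/59 = - 42.29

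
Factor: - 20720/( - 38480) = 7^1 * 13^( - 1 ) = 7/13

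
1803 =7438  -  5635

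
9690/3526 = 2 + 1319/1763 = 2.75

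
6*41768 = 250608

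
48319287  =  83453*579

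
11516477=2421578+9094899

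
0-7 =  - 7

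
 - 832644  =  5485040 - 6317684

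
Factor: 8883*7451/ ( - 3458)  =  -2^ ( - 1 )*3^3*13^( - 1) * 19^ (-1 ) * 47^1*7451^1=-  9455319/494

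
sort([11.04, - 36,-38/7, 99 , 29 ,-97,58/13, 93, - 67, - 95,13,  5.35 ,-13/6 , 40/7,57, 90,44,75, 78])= [ - 97,  -  95,-67, - 36,-38/7, - 13/6,  58/13,5.35,  40/7,11.04, 13, 29,44,57,  75,78,  90,93, 99]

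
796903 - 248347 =548556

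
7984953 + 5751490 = 13736443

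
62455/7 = 8922 + 1/7 = 8922.14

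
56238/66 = 852 + 1/11 = 852.09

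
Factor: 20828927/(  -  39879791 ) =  - 17^1*43^( - 1)*101^1*1733^1*132491^(-1) = -  2975561/5697113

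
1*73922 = 73922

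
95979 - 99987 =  - 4008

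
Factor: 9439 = 9439^1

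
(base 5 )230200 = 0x1fef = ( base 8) 17757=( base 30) 92f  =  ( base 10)8175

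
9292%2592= 1516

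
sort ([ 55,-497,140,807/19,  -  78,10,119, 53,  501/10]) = [ - 497 , - 78,10, 807/19,501/10,53, 55,119,140] 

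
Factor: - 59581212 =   -  2^2*3^1*71^1*69931^1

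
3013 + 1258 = 4271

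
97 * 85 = 8245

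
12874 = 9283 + 3591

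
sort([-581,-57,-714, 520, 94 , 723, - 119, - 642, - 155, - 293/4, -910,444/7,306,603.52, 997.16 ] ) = [-910,-714, - 642, - 581, - 155, - 119, - 293/4, - 57 , 444/7,94, 306,  520,603.52,723, 997.16] 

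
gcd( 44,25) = 1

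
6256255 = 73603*85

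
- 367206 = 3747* ( - 98)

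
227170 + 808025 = 1035195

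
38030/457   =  38030/457 = 83.22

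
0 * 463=0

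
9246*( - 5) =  - 46230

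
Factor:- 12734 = -2^1*6367^1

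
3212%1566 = 80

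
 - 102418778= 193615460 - 296034238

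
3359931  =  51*65881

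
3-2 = 1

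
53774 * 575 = 30920050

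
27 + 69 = 96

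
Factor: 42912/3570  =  7152/595  =  2^4*3^1 * 5^( - 1)*7^( - 1 )*17^( - 1)*149^1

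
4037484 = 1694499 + 2342985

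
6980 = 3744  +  3236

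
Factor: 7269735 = 3^1*5^1*11^1*44059^1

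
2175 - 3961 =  - 1786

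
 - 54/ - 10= 27/5 = 5.40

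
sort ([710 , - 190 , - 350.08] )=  [-350.08, - 190,710 ] 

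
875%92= 47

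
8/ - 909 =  - 1 + 901/909  =  -0.01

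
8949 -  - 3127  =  12076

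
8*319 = 2552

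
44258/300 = 147 + 79/150 = 147.53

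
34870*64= 2231680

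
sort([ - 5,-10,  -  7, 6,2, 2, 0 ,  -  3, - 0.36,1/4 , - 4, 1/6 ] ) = [ - 10,-7,- 5, - 4, - 3,-0.36 , 0 , 1/6,1/4, 2, 2,6]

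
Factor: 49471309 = 17^2*71^1*2411^1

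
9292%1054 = 860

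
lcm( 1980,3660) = 120780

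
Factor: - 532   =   - 2^2* 7^1 * 19^1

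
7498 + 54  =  7552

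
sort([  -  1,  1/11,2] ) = [  -  1,  1/11,2 ] 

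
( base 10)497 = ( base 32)FH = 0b111110001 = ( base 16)1F1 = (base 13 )2c3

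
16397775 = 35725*459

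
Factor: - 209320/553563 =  - 2^3 * 3^( - 2 )*5^1*5233^1*61507^ ( - 1 )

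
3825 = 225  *17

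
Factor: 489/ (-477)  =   - 163/159 =- 3^( - 1) * 53^( - 1 ) * 163^1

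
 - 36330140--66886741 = 30556601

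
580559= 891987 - 311428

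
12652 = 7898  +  4754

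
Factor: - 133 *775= - 5^2*7^1*19^1*31^1  =  - 103075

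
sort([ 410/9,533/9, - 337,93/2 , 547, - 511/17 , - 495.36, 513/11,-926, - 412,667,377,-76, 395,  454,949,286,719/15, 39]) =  [-926,- 495.36, - 412, - 337, - 76, - 511/17, 39, 410/9,93/2, 513/11,719/15,533/9, 286, 377,395,454,547,667,949 ] 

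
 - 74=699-773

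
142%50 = 42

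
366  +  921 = 1287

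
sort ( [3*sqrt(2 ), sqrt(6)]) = [ sqrt( 6), 3*sqrt(2)]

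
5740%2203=1334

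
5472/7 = 781+5/7  =  781.71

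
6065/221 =27+98/221  =  27.44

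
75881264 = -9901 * ( -7664)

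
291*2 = 582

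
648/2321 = 648/2321  =  0.28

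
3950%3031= 919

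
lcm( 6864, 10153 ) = 487344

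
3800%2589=1211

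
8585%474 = 53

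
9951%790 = 471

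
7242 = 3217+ 4025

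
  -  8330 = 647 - 8977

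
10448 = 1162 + 9286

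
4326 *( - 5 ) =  - 21630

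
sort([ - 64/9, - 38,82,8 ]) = [  -  38,-64/9 , 8, 82]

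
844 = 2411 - 1567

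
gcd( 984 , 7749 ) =123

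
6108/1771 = 6108/1771= 3.45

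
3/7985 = 3/7985 = 0.00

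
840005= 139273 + 700732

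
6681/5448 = 2227/1816 = 1.23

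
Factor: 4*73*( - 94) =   -  27448 =-2^3*47^1*73^1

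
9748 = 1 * 9748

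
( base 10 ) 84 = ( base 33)2I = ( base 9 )103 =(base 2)1010100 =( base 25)39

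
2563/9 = 284 + 7/9 =284.78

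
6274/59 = 6274/59  =  106.34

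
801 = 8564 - 7763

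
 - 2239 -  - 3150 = 911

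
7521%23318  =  7521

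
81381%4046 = 461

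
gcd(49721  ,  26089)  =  7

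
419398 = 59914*7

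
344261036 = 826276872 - 482015836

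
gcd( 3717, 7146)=9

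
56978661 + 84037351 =141016012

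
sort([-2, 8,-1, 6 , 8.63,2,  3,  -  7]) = [- 7,-2,  -  1,2 , 3, 6,8,8.63]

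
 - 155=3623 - 3778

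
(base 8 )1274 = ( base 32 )LS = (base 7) 2020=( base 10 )700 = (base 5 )10300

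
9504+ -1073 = 8431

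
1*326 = 326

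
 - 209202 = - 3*69734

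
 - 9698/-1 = 9698+ 0/1 = 9698.00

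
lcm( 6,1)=6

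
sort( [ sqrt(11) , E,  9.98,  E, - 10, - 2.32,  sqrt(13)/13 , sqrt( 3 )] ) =[ - 10,-2.32,  sqrt( 13)/13,sqrt ( 3 ), E,E , sqrt ( 11), 9.98 ] 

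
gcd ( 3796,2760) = 4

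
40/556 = 10/139=0.07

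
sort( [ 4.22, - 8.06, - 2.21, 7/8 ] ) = [ - 8.06,-2.21, 7/8, 4.22]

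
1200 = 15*80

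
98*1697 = 166306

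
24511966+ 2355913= 26867879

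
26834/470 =13417/235 = 57.09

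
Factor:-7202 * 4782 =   -  34439964=- 2^2*3^1*13^1*277^1 *797^1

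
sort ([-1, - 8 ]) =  [ - 8,-1 ] 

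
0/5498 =0 =0.00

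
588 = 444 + 144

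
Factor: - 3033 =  - 3^2*337^1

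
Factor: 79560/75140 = 2^1*3^2  *17^( - 1) = 18/17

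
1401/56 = 1401/56 = 25.02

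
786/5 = 786/5 = 157.20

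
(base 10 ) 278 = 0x116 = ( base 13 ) 185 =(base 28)9q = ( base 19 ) EC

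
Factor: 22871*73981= 167^1 * 443^1*22871^1 =1692019451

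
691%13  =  2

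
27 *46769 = 1262763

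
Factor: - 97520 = -2^4*5^1*23^1*53^1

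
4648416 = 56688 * 82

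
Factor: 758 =2^1*379^1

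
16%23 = 16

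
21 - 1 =20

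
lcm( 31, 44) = 1364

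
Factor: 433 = 433^1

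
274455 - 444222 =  - 169767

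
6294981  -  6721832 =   -  426851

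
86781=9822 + 76959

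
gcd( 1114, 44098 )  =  2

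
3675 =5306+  - 1631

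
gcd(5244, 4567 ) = 1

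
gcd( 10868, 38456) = 836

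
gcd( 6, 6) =6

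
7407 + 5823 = 13230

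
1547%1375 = 172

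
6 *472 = 2832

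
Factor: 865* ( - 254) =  - 219710 = - 2^1*5^1*127^1*173^1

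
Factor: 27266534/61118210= 13633267/30559105 = 5^( - 1 ) *79^1*172573^1*6111821^( - 1) 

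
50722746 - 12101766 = 38620980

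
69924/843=82  +  266/281 = 82.95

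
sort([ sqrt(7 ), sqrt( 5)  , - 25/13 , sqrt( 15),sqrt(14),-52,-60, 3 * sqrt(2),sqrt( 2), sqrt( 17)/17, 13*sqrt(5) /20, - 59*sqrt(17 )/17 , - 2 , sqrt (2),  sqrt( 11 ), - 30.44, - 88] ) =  [  -  88, - 60, - 52,-30.44,  -  59*sqrt(17)/17,-2, - 25/13, sqrt(17 ) /17,sqrt (2 ), sqrt( 2), 13*sqrt(5)/20,sqrt ( 5) , sqrt (7), sqrt(11 ), sqrt( 14), sqrt (15), 3*sqrt (2)] 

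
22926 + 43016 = 65942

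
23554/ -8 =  - 11777/4 = -2944.25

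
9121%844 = 681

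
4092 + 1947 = 6039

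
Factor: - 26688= -2^6*3^1*139^1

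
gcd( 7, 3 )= 1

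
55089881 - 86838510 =- 31748629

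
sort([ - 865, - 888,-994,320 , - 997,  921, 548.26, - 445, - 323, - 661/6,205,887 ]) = [ - 997, - 994, - 888  , - 865, - 445, - 323, - 661/6, 205,320, 548.26,887, 921] 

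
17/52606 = 17/52606 = 0.00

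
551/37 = 551/37 =14.89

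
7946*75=595950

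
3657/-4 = -915 + 3/4  =  - 914.25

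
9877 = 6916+2961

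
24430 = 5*4886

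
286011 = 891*321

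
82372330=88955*926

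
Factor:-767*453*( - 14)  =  4864314 = 2^1 * 3^1*7^1*13^1*59^1 * 151^1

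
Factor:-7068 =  - 2^2*3^1 * 19^1*31^1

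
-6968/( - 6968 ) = 1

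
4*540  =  2160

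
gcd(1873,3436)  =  1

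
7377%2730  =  1917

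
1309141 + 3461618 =4770759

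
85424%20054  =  5208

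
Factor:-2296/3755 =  - 2^3*5^(  -  1)*7^1*41^1 * 751^( - 1)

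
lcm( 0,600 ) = 0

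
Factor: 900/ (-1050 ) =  - 6/7  =  -2^1*3^1 *7^ ( - 1) 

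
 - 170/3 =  - 57 + 1/3 = - 56.67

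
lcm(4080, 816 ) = 4080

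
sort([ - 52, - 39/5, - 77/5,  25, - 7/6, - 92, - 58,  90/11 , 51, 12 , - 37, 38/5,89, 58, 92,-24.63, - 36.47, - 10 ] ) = [ - 92, - 58,-52, -37, - 36.47, - 24.63, - 77/5, - 10, - 39/5, - 7/6, 38/5,90/11, 12,25, 51,58,89, 92]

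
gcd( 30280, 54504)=6056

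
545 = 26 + 519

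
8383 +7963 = 16346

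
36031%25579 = 10452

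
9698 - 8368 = 1330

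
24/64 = 3/8= 0.38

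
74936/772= 18734/193 = 97.07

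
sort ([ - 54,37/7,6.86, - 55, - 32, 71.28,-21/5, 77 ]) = [  -  55,-54,- 32, - 21/5, 37/7, 6.86,71.28, 77 ]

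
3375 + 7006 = 10381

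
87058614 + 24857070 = 111915684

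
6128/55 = 111 + 23/55 = 111.42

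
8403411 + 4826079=13229490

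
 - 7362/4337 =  - 2+1312/4337 = - 1.70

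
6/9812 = 3/4906 = 0.00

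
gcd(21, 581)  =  7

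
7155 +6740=13895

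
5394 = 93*58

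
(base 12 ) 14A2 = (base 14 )c54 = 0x97a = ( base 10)2426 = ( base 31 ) 2g8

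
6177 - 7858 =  - 1681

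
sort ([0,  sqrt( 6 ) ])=[0, sqrt ( 6)]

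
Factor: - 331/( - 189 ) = 3^( - 3)*7^( - 1 )*331^1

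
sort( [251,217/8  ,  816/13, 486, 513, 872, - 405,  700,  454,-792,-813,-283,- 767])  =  [-813, - 792,-767, - 405, - 283, 217/8, 816/13 , 251,454 , 486,513,  700,  872]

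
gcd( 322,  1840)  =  46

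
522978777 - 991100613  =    -  468121836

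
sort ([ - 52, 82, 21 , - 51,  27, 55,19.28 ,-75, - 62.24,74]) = [-75, - 62.24, - 52, - 51,19.28 , 21, 27 , 55,  74,  82]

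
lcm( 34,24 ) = 408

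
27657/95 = 291 + 12/95 = 291.13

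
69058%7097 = 5185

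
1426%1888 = 1426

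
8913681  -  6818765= 2094916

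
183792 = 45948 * 4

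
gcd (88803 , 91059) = 3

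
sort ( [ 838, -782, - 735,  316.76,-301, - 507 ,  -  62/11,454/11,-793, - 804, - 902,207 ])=[ - 902, -804,  -  793, - 782,-735, - 507, - 301, -62/11,454/11,207,316.76,838] 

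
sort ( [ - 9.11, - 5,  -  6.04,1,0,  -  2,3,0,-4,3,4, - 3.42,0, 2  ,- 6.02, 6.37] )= [ - 9.11, - 6.04,- 6.02,-5,- 4, - 3.42,  -  2, 0,0,0, 1,2,  3 , 3,4, 6.37] 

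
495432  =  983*504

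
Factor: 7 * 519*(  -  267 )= - 3^2*7^1 * 89^1 * 173^1=-  970011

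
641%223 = 195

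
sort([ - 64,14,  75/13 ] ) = [ - 64,75/13,  14] 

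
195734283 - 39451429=156282854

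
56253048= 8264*6807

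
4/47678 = 2/23839 = 0.00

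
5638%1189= 882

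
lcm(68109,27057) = 1975161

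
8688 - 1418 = 7270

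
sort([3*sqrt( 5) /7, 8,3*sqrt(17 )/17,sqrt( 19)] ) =[ 3 * sqrt( 17)/17, 3 * sqrt( 5 ) /7,sqrt( 19),8] 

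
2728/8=341 = 341.00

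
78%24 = 6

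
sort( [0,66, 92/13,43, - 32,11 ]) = [ - 32, 0,92/13, 11,43,66] 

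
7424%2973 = 1478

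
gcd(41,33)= 1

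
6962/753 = 6962/753 =9.25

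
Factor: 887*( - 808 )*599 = - 2^3*101^1 * 599^1*887^1=-  429300904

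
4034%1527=980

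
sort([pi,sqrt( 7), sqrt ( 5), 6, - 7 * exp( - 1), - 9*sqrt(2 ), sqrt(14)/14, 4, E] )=[ - 9*sqrt ( 2 ),-7*  exp( - 1), sqrt(14 )/14, sqrt( 5), sqrt(7 ), E, pi , 4, 6]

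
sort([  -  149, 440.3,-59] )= [- 149, - 59,  440.3] 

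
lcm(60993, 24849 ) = 670923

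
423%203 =17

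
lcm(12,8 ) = 24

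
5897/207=28  +  101/207 =28.49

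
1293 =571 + 722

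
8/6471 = 8/6471 = 0.00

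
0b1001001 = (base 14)53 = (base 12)61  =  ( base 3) 2201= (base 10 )73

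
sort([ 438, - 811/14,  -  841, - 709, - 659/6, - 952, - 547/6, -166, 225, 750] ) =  [ - 952 ,-841, - 709,  -  166,- 659/6, - 547/6,  -  811/14,225,438, 750 ]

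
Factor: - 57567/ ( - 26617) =3^1*31^1*43^( - 1 )=93/43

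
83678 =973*86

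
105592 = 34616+70976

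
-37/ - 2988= 37/2988 = 0.01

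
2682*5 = 13410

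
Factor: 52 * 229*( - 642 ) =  - 7644936  =  -  2^3 * 3^1*13^1*107^1 * 229^1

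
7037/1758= 7037/1758 = 4.00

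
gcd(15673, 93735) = 1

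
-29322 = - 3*9774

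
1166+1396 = 2562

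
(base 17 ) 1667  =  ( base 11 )5092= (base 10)6756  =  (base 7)25461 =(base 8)15144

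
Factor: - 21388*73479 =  - 2^2* 3^1*7^1*3499^1*5347^1   =  - 1571568852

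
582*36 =20952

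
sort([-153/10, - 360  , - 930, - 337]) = [  -  930,-360,-337,-153/10 ] 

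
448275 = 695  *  645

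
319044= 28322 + 290722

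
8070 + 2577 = 10647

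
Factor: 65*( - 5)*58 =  - 18850=- 2^1 * 5^2*13^1 * 29^1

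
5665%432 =49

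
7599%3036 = 1527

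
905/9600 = 181/1920 = 0.09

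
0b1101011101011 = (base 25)b0g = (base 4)1223223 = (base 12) 3ba3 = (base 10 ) 6891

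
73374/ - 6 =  -12229  +  0/1 =-12229.00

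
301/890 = 301/890=0.34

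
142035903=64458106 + 77577797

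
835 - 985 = -150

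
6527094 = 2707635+3819459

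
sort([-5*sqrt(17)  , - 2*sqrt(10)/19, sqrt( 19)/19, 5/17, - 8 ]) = [ - 5*sqrt(17), - 8, - 2*sqrt( 10)/19,sqrt (19 ) /19,5/17]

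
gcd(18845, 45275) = 5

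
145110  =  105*1382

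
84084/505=84084/505 = 166.50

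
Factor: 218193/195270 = 257/230 = 2^ ( - 1)*5^( - 1 )*23^( - 1) * 257^1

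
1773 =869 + 904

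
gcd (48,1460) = 4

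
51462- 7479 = 43983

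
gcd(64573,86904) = 1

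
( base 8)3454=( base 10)1836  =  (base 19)51c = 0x72C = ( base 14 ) 952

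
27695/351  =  27695/351  =  78.90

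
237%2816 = 237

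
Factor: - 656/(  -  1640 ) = 2/5 =2^1 * 5^(-1)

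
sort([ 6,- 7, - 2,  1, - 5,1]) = [ - 7, - 5, - 2,1, 1,6] 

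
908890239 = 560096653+348793586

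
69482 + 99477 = 168959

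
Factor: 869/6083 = 7^(-1) = 1/7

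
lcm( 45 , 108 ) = 540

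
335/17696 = 335/17696 = 0.02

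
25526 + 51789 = 77315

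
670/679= 670/679 = 0.99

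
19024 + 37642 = 56666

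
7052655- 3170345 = 3882310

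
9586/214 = 44 + 85/107 = 44.79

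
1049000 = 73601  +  975399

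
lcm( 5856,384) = 23424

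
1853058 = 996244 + 856814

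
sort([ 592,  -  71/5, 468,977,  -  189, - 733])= [ - 733, - 189, - 71/5,  468,  592, 977]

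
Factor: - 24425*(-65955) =1610950875 = 3^1*5^3*  977^1*4397^1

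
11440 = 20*572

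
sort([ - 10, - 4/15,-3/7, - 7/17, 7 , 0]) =[ - 10 , -3/7,  -  7/17 , -4/15,0, 7]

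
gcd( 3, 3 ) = 3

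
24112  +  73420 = 97532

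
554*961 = 532394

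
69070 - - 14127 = 83197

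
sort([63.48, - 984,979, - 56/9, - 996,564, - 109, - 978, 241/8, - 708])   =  [  -  996,  -  984, - 978,  -  708, - 109,-56/9, 241/8, 63.48,564,979]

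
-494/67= -8 + 42/67 = -7.37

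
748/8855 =68/805 =0.08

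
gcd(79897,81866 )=1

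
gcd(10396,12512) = 92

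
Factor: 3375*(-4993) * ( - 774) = 2^1*3^5*5^3*43^1*4993^1 = 13042964250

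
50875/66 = 4625/6= 770.83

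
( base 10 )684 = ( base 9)840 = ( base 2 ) 1010101100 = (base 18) 220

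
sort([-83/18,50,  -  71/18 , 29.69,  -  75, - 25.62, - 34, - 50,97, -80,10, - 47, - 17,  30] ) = [-80, -75,  -  50, - 47, - 34,-25.62,-17,- 83/18,-71/18, 10,  29.69,30,50, 97 ] 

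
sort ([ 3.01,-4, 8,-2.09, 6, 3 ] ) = [ - 4, - 2.09,3, 3.01, 6, 8 ] 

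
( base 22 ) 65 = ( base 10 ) 137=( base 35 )3W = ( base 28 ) 4p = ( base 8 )211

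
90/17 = 5  +  5/17 = 5.29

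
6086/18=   3043/9 = 338.11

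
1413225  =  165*8565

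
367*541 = 198547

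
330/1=330 = 330.00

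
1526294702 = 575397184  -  - 950897518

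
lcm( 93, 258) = 7998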